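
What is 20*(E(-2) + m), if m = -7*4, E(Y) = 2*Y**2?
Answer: -400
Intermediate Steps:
m = -28
20*(E(-2) + m) = 20*(2*(-2)**2 - 28) = 20*(2*4 - 28) = 20*(8 - 28) = 20*(-20) = -400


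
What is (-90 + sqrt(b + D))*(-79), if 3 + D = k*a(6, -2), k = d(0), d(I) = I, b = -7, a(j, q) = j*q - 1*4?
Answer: 7110 - 79*I*sqrt(10) ≈ 7110.0 - 249.82*I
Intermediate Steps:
a(j, q) = -4 + j*q (a(j, q) = j*q - 4 = -4 + j*q)
k = 0
D = -3 (D = -3 + 0*(-4 + 6*(-2)) = -3 + 0*(-4 - 12) = -3 + 0*(-16) = -3 + 0 = -3)
(-90 + sqrt(b + D))*(-79) = (-90 + sqrt(-7 - 3))*(-79) = (-90 + sqrt(-10))*(-79) = (-90 + I*sqrt(10))*(-79) = 7110 - 79*I*sqrt(10)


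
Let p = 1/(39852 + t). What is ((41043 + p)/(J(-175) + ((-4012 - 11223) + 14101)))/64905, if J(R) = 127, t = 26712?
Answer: -2731986253/4350578774940 ≈ -0.00062796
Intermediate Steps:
p = 1/66564 (p = 1/(39852 + 26712) = 1/66564 ≈ 1.5023e-5)
((41043 + p)/(J(-175) + ((-4012 - 11223) + 14101)))/64905 = ((41043 + 1/66564)/(127 + ((-4012 - 11223) + 14101)))/64905 = (2731986253/(66564*(127 + (-15235 + 14101))))*(1/64905) = (2731986253/(66564*(127 - 1134)))*(1/64905) = ((2731986253/66564)/(-1007))*(1/64905) = ((2731986253/66564)*(-1/1007))*(1/64905) = -2731986253/67029948*1/64905 = -2731986253/4350578774940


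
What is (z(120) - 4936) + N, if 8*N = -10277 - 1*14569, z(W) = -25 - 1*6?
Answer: -32291/4 ≈ -8072.8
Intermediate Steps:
z(W) = -31 (z(W) = -25 - 6 = -31)
N = -12423/4 (N = (-10277 - 1*14569)/8 = (-10277 - 14569)/8 = (⅛)*(-24846) = -12423/4 ≈ -3105.8)
(z(120) - 4936) + N = (-31 - 4936) - 12423/4 = -4967 - 12423/4 = -32291/4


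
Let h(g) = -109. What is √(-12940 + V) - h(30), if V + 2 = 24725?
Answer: 109 + √11783 ≈ 217.55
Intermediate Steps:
V = 24723 (V = -2 + 24725 = 24723)
√(-12940 + V) - h(30) = √(-12940 + 24723) - 1*(-109) = √11783 + 109 = 109 + √11783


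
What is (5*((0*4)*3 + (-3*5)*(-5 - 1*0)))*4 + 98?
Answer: 1598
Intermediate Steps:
(5*((0*4)*3 + (-3*5)*(-5 - 1*0)))*4 + 98 = (5*(0*3 - 15*(-5 + 0)))*4 + 98 = (5*(0 - 15*(-5)))*4 + 98 = (5*(0 + 75))*4 + 98 = (5*75)*4 + 98 = 375*4 + 98 = 1500 + 98 = 1598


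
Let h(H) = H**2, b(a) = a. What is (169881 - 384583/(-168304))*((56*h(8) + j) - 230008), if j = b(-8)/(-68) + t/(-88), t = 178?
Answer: -440230485064815349/11444672 ≈ -3.8466e+10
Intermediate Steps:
j = -1425/748 (j = -8/(-68) + 178/(-88) = -8*(-1/68) + 178*(-1/88) = 2/17 - 89/44 = -1425/748 ≈ -1.9051)
(169881 - 384583/(-168304))*((56*h(8) + j) - 230008) = (169881 - 384583/(-168304))*((56*8**2 - 1425/748) - 230008) = (169881 - 384583*(-1/168304))*((56*64 - 1425/748) - 230008) = (169881 + 384583/168304)*((3584 - 1425/748) - 230008) = 28592036407*(2679407/748 - 230008)/168304 = (28592036407/168304)*(-169366577/748) = -440230485064815349/11444672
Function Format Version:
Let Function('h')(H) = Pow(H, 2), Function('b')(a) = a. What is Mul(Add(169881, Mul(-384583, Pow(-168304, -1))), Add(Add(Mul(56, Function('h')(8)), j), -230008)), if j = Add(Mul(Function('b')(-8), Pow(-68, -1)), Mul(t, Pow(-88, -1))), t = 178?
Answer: Rational(-440230485064815349, 11444672) ≈ -3.8466e+10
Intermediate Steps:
j = Rational(-1425, 748) (j = Add(Mul(-8, Pow(-68, -1)), Mul(178, Pow(-88, -1))) = Add(Mul(-8, Rational(-1, 68)), Mul(178, Rational(-1, 88))) = Add(Rational(2, 17), Rational(-89, 44)) = Rational(-1425, 748) ≈ -1.9051)
Mul(Add(169881, Mul(-384583, Pow(-168304, -1))), Add(Add(Mul(56, Function('h')(8)), j), -230008)) = Mul(Add(169881, Mul(-384583, Pow(-168304, -1))), Add(Add(Mul(56, Pow(8, 2)), Rational(-1425, 748)), -230008)) = Mul(Add(169881, Mul(-384583, Rational(-1, 168304))), Add(Add(Mul(56, 64), Rational(-1425, 748)), -230008)) = Mul(Add(169881, Rational(384583, 168304)), Add(Add(3584, Rational(-1425, 748)), -230008)) = Mul(Rational(28592036407, 168304), Add(Rational(2679407, 748), -230008)) = Mul(Rational(28592036407, 168304), Rational(-169366577, 748)) = Rational(-440230485064815349, 11444672)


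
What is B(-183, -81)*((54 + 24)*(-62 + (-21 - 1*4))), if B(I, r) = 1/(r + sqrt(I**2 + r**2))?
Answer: -61074/3721 - 11310*sqrt(178)/3721 ≈ -56.965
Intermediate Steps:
B(-183, -81)*((54 + 24)*(-62 + (-21 - 1*4))) = ((54 + 24)*(-62 + (-21 - 1*4)))/(-81 + sqrt((-183)**2 + (-81)**2)) = (78*(-62 + (-21 - 4)))/(-81 + sqrt(33489 + 6561)) = (78*(-62 - 25))/(-81 + sqrt(40050)) = (78*(-87))/(-81 + 15*sqrt(178)) = -6786/(-81 + 15*sqrt(178))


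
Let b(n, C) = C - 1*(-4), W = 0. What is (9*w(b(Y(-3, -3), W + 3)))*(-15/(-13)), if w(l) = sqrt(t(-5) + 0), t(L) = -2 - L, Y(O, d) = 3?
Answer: 135*sqrt(3)/13 ≈ 17.987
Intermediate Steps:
b(n, C) = 4 + C (b(n, C) = C + 4 = 4 + C)
w(l) = sqrt(3) (w(l) = sqrt((-2 - 1*(-5)) + 0) = sqrt((-2 + 5) + 0) = sqrt(3 + 0) = sqrt(3))
(9*w(b(Y(-3, -3), W + 3)))*(-15/(-13)) = (9*sqrt(3))*(-15/(-13)) = (9*sqrt(3))*(-15*(-1/13)) = (9*sqrt(3))*(15/13) = 135*sqrt(3)/13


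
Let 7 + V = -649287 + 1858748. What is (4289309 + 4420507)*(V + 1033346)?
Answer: 19534375324800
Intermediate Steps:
V = 1209454 (V = -7 + (-649287 + 1858748) = -7 + 1209461 = 1209454)
(4289309 + 4420507)*(V + 1033346) = (4289309 + 4420507)*(1209454 + 1033346) = 8709816*2242800 = 19534375324800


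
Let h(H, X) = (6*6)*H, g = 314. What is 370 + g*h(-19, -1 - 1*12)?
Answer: -214406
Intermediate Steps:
h(H, X) = 36*H
370 + g*h(-19, -1 - 1*12) = 370 + 314*(36*(-19)) = 370 + 314*(-684) = 370 - 214776 = -214406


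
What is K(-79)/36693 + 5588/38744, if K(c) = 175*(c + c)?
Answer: -216557779/355408398 ≈ -0.60932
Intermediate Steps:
K(c) = 350*c (K(c) = 175*(2*c) = 350*c)
K(-79)/36693 + 5588/38744 = (350*(-79))/36693 + 5588/38744 = -27650*1/36693 + 5588*(1/38744) = -27650/36693 + 1397/9686 = -216557779/355408398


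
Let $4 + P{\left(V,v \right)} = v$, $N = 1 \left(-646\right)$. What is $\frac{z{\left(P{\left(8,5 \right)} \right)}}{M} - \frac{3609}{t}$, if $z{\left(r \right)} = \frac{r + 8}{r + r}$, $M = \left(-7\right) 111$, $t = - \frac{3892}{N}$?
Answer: $- \frac{21565788}{36001} \approx -599.03$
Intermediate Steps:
$N = -646$
$P{\left(V,v \right)} = -4 + v$
$t = \frac{1946}{323}$ ($t = - \frac{3892}{-646} = \left(-3892\right) \left(- \frac{1}{646}\right) = \frac{1946}{323} \approx 6.0248$)
$M = -777$
$z{\left(r \right)} = \frac{8 + r}{2 r}$
$\frac{z{\left(P{\left(8,5 \right)} \right)}}{M} - \frac{3609}{t} = \frac{\frac{1}{2} \frac{1}{-4 + 5} \left(8 + \left(-4 + 5\right)\right)}{-777} - \frac{3609}{\frac{1946}{323}} = \frac{8 + 1}{2 \cdot 1} \left(- \frac{1}{777}\right) - \frac{1165707}{1946} = \frac{1}{2} \cdot 1 \cdot 9 \left(- \frac{1}{777}\right) - \frac{1165707}{1946} = \frac{9}{2} \left(- \frac{1}{777}\right) - \frac{1165707}{1946} = - \frac{3}{518} - \frac{1165707}{1946} = - \frac{21565788}{36001}$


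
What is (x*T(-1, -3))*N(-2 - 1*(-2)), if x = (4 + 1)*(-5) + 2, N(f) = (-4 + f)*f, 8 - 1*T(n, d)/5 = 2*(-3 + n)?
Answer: 0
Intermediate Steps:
T(n, d) = 70 - 10*n (T(n, d) = 40 - 10*(-3 + n) = 40 - 5*(-6 + 2*n) = 40 + (30 - 10*n) = 70 - 10*n)
N(f) = f*(-4 + f)
x = -23 (x = 5*(-5) + 2 = -25 + 2 = -23)
(x*T(-1, -3))*N(-2 - 1*(-2)) = (-23*(70 - 10*(-1)))*((-2 - 1*(-2))*(-4 + (-2 - 1*(-2)))) = (-23*(70 + 10))*((-2 + 2)*(-4 + (-2 + 2))) = (-23*80)*(0*(-4 + 0)) = -0*(-4) = -1840*0 = 0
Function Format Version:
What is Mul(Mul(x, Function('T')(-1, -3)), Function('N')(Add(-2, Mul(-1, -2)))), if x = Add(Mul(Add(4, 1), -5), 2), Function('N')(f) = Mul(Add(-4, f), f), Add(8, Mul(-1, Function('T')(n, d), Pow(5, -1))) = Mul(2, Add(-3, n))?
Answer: 0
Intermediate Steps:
Function('T')(n, d) = Add(70, Mul(-10, n)) (Function('T')(n, d) = Add(40, Mul(-5, Mul(2, Add(-3, n)))) = Add(40, Mul(-5, Add(-6, Mul(2, n)))) = Add(40, Add(30, Mul(-10, n))) = Add(70, Mul(-10, n)))
Function('N')(f) = Mul(f, Add(-4, f))
x = -23 (x = Add(Mul(5, -5), 2) = Add(-25, 2) = -23)
Mul(Mul(x, Function('T')(-1, -3)), Function('N')(Add(-2, Mul(-1, -2)))) = Mul(Mul(-23, Add(70, Mul(-10, -1))), Mul(Add(-2, Mul(-1, -2)), Add(-4, Add(-2, Mul(-1, -2))))) = Mul(Mul(-23, Add(70, 10)), Mul(Add(-2, 2), Add(-4, Add(-2, 2)))) = Mul(Mul(-23, 80), Mul(0, Add(-4, 0))) = Mul(-1840, Mul(0, -4)) = Mul(-1840, 0) = 0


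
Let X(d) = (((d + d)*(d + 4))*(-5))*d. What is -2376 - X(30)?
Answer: 303624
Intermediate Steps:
X(d) = -10*d**2*(4 + d) (X(d) = (((2*d)*(4 + d))*(-5))*d = ((2*d*(4 + d))*(-5))*d = (-10*d*(4 + d))*d = -10*d**2*(4 + d))
-2376 - X(30) = -2376 - 10*30**2*(-4 - 1*30) = -2376 - 10*900*(-4 - 30) = -2376 - 10*900*(-34) = -2376 - 1*(-306000) = -2376 + 306000 = 303624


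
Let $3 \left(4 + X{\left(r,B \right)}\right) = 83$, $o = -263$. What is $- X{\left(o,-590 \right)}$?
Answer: $- \frac{71}{3} \approx -23.667$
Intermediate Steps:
$X{\left(r,B \right)} = \frac{71}{3}$ ($X{\left(r,B \right)} = -4 + \frac{1}{3} \cdot 83 = -4 + \frac{83}{3} = \frac{71}{3}$)
$- X{\left(o,-590 \right)} = \left(-1\right) \frac{71}{3} = - \frac{71}{3}$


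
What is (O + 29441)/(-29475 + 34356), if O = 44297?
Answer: 73738/4881 ≈ 15.107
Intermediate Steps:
(O + 29441)/(-29475 + 34356) = (44297 + 29441)/(-29475 + 34356) = 73738/4881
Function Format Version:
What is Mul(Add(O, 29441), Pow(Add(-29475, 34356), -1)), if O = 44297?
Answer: Rational(73738, 4881) ≈ 15.107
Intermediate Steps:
Mul(Add(O, 29441), Pow(Add(-29475, 34356), -1)) = Mul(Add(44297, 29441), Pow(Add(-29475, 34356), -1)) = Mul(73738, Pow(4881, -1)) = Mul(73738, Rational(1, 4881)) = Rational(73738, 4881)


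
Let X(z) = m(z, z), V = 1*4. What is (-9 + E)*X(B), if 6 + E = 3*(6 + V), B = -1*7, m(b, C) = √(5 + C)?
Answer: 15*I*√2 ≈ 21.213*I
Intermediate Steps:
V = 4
B = -7
X(z) = √(5 + z)
E = 24 (E = -6 + 3*(6 + 4) = -6 + 3*10 = -6 + 30 = 24)
(-9 + E)*X(B) = (-9 + 24)*√(5 - 7) = 15*√(-2) = 15*(I*√2) = 15*I*√2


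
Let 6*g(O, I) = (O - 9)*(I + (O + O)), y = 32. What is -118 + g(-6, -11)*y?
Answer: 1722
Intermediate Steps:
g(O, I) = (-9 + O)*(I + 2*O)/6 (g(O, I) = ((O - 9)*(I + (O + O)))/6 = ((-9 + O)*(I + 2*O))/6 = (-9 + O)*(I + 2*O)/6)
-118 + g(-6, -11)*y = -118 + (-3*(-6) - 3/2*(-11) + (⅓)*(-6)² + (⅙)*(-11)*(-6))*32 = -118 + (18 + 33/2 + (⅓)*36 + 11)*32 = -118 + (18 + 33/2 + 12 + 11)*32 = -118 + (115/2)*32 = -118 + 1840 = 1722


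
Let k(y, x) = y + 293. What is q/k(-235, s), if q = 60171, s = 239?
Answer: 60171/58 ≈ 1037.4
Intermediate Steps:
k(y, x) = 293 + y
q/k(-235, s) = 60171/(293 - 235) = 60171/58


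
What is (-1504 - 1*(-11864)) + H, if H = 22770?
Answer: 33130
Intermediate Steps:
(-1504 - 1*(-11864)) + H = (-1504 - 1*(-11864)) + 22770 = (-1504 + 11864) + 22770 = 10360 + 22770 = 33130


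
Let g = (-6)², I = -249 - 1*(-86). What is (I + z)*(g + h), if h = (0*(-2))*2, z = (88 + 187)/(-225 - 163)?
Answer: -571671/97 ≈ -5893.5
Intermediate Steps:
z = -275/388 (z = 275/(-388) = 275*(-1/388) = -275/388 ≈ -0.70876)
I = -163 (I = -249 + 86 = -163)
g = 36
h = 0 (h = 0*2 = 0)
(I + z)*(g + h) = (-163 - 275/388)*(36 + 0) = -63519/388*36 = -571671/97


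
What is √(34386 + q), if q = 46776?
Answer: 9*√1002 ≈ 284.89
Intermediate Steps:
√(34386 + q) = √(34386 + 46776) = √81162 = 9*√1002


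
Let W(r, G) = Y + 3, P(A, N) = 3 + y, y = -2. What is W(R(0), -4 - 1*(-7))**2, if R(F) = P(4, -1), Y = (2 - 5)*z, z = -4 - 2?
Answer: 441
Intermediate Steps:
z = -6
P(A, N) = 1 (P(A, N) = 3 - 2 = 1)
Y = 18 (Y = (2 - 5)*(-6) = -3*(-6) = 18)
R(F) = 1
W(r, G) = 21 (W(r, G) = 18 + 3 = 21)
W(R(0), -4 - 1*(-7))**2 = 21**2 = 441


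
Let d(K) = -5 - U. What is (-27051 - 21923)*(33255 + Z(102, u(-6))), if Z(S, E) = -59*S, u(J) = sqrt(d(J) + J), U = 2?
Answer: -1333904838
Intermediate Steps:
d(K) = -7 (d(K) = -5 - 1*2 = -5 - 2 = -7)
u(J) = sqrt(-7 + J)
(-27051 - 21923)*(33255 + Z(102, u(-6))) = (-27051 - 21923)*(33255 - 59*102) = -48974*(33255 - 6018) = -48974*27237 = -1333904838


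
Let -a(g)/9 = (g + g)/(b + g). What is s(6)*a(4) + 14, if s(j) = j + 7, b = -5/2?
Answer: -610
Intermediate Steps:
b = -5/2 (b = -5*½ = -5/2 ≈ -2.5000)
a(g) = -18*g/(-5/2 + g) (a(g) = -9*(g + g)/(-5/2 + g) = -9*2*g/(-5/2 + g) = -18*g/(-5/2 + g))
s(j) = 7 + j
s(6)*a(4) + 14 = (7 + 6)*(-36*4/(-5 + 2*4)) + 14 = 13*(-36*4/(-5 + 8)) + 14 = 13*(-36*4/3) + 14 = 13*(-36*4*⅓) + 14 = 13*(-48) + 14 = -624 + 14 = -610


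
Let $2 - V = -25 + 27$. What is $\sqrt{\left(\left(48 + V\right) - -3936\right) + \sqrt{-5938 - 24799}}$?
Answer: $\sqrt{3984 + i \sqrt{30737}} \approx 63.134 + 1.3885 i$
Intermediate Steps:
$V = 0$ ($V = 2 - \left(-25 + 27\right) = 2 - 2 = 0$)
$\sqrt{\left(\left(48 + V\right) - -3936\right) + \sqrt{-5938 - 24799}} = \sqrt{\left(\left(48 + 0\right) - -3936\right) + \sqrt{-5938 - 24799}} = \sqrt{\left(48 + 3936\right) + \sqrt{-30737}} = \sqrt{3984 + i \sqrt{30737}}$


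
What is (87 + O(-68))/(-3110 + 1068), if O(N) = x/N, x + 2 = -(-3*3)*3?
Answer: -5891/138856 ≈ -0.042425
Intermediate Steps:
x = 25 (x = -2 - (-3*3)*3 = -2 - (-9)*3 = -2 - 1*(-27) = -2 + 27 = 25)
O(N) = 25/N
(87 + O(-68))/(-3110 + 1068) = (87 + 25/(-68))/(-3110 + 1068) = (87 + 25*(-1/68))/(-2042) = (87 - 25/68)*(-1/2042) = (5891/68)*(-1/2042) = -5891/138856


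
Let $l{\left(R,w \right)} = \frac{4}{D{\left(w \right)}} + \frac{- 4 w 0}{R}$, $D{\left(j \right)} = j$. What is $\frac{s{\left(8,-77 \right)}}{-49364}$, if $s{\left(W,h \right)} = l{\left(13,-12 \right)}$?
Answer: $\frac{1}{148092} \approx 6.7526 \cdot 10^{-6}$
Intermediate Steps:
$l{\left(R,w \right)} = \frac{4}{w}$ ($l{\left(R,w \right)} = \frac{4}{w} + \frac{- 4 w 0}{R} = \frac{4}{w} + \frac{0}{R} = \frac{4}{w} + 0 = \frac{4}{w}$)
$s{\left(W,h \right)} = - \frac{1}{3}$ ($s{\left(W,h \right)} = \frac{4}{-12} = 4 \left(- \frac{1}{12}\right) = - \frac{1}{3}$)
$\frac{s{\left(8,-77 \right)}}{-49364} = - \frac{1}{3 \left(-49364\right)} = \left(- \frac{1}{3}\right) \left(- \frac{1}{49364}\right) = \frac{1}{148092}$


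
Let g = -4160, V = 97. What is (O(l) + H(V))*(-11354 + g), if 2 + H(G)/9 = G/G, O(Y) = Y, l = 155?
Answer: -2265044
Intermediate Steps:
H(G) = -9 (H(G) = -18 + 9*(G/G) = -18 + 9*1 = -18 + 9 = -9)
(O(l) + H(V))*(-11354 + g) = (155 - 9)*(-11354 - 4160) = 146*(-15514) = -2265044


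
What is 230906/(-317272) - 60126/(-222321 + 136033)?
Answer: -53007541/1711047896 ≈ -0.030980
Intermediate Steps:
230906/(-317272) - 60126/(-222321 + 136033) = 230906*(-1/317272) - 60126/(-86288) = -115453/158636 - 60126*(-1/86288) = -115453/158636 + 30063/43144 = -53007541/1711047896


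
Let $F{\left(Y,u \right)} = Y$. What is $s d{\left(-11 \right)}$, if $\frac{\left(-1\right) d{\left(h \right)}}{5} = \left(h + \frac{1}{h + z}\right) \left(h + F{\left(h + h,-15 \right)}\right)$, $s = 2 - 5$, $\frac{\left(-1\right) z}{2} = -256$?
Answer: $\frac{909150}{167} \approx 5444.0$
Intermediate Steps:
$z = 512$ ($z = \left(-2\right) \left(-256\right) = 512$)
$s = -3$
$d{\left(h \right)} = - 15 h \left(h + \frac{1}{512 + h}\right)$ ($d{\left(h \right)} = - 5 \left(h + \frac{1}{h + 512}\right) \left(h + \left(h + h\right)\right) = - 5 \left(h + \frac{1}{512 + h}\right) \left(h + 2 h\right) = - 5 \left(h + \frac{1}{512 + h}\right) 3 h = - 5 \cdot 3 h \left(h + \frac{1}{512 + h}\right) = - 15 h \left(h + \frac{1}{512 + h}\right)$)
$s d{\left(-11 \right)} = - 3 \cdot 15 \left(-11\right) \frac{1}{512 - 11} \left(-1 - \left(-11\right)^{2} - -5632\right) = - 3 \cdot 15 \left(-11\right) \frac{1}{501} \left(-1 - 121 + 5632\right) = - 3 \cdot 15 \left(-11\right) \frac{1}{501} \cdot 5510 = \left(-3\right) \left(- \frac{303050}{167}\right) = \frac{909150}{167}$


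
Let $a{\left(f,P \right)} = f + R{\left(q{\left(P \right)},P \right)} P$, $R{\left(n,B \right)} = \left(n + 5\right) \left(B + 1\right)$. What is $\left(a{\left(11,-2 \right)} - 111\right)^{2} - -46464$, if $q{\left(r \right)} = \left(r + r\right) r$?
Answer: $51940$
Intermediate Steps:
$q{\left(r \right)} = 2 r^{2}$ ($q{\left(r \right)} = 2 r r = 2 r^{2}$)
$R{\left(n,B \right)} = \left(1 + B\right) \left(5 + n\right)$ ($R{\left(n,B \right)} = \left(5 + n\right) \left(1 + B\right) = \left(1 + B\right) \left(5 + n\right)$)
$a{\left(f,P \right)} = f + P \left(5 + 2 P^{2} + 2 P^{3} + 5 P\right)$ ($a{\left(f,P \right)} = f + \left(5 + 2 P^{2} + 5 P + P 2 P^{2}\right) P = f + \left(5 + 2 P^{2} + 5 P + 2 P^{3}\right) P = f + \left(5 + 2 P^{2} + 2 P^{3} + 5 P\right) P = f + P \left(5 + 2 P^{2} + 2 P^{3} + 5 P\right)$)
$\left(a{\left(11,-2 \right)} - 111\right)^{2} - -46464 = \left(\left(11 - 2 \left(5 + 2 \left(-2\right)^{2} + 2 \left(-2\right)^{3} + 5 \left(-2\right)\right)\right) - 111\right)^{2} - -46464 = \left(\left(11 - 2 \left(5 + 2 \cdot 4 + 2 \left(-8\right) - 10\right)\right) - 111\right)^{2} + 46464 = \left(\left(11 - 2 \left(5 + 8 - 16 - 10\right)\right) - 111\right)^{2} + 46464 = \left(\left(11 - -26\right) - 111\right)^{2} + 46464 = \left(\left(11 + 26\right) - 111\right)^{2} + 46464 = \left(37 - 111\right)^{2} + 46464 = \left(-74\right)^{2} + 46464 = 5476 + 46464 = 51940$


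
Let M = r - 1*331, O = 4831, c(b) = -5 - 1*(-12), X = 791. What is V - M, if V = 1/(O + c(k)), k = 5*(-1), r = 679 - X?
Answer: 2143235/4838 ≈ 443.00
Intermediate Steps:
r = -112 (r = 679 - 1*791 = 679 - 791 = -112)
k = -5
c(b) = 7 (c(b) = -5 + 12 = 7)
V = 1/4838 (V = 1/(4831 + 7) = 1/4838 ≈ 0.00020670)
M = -443 (M = -112 - 1*331 = -112 - 331 = -443)
V - M = 1/4838 - 1*(-443) = 1/4838 + 443 = 2143235/4838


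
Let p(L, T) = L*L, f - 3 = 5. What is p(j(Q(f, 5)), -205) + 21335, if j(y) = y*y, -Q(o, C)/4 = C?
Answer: 181335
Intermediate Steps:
f = 8 (f = 3 + 5 = 8)
Q(o, C) = -4*C
j(y) = y²
p(L, T) = L²
p(j(Q(f, 5)), -205) + 21335 = ((-4*5)²)² + 21335 = ((-20)²)² + 21335 = 400² + 21335 = 160000 + 21335 = 181335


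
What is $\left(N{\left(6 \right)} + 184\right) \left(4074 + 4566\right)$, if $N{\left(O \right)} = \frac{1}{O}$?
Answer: $1591200$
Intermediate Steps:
$\left(N{\left(6 \right)} + 184\right) \left(4074 + 4566\right) = \left(\frac{1}{6} + 184\right) \left(4074 + 4566\right) = \left(\frac{1}{6} + 184\right) 8640 = \frac{1105}{6} \cdot 8640 = 1591200$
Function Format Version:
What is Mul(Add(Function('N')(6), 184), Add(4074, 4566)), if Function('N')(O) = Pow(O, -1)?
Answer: 1591200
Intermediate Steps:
Mul(Add(Function('N')(6), 184), Add(4074, 4566)) = Mul(Add(Pow(6, -1), 184), Add(4074, 4566)) = Mul(Add(Rational(1, 6), 184), 8640) = Mul(Rational(1105, 6), 8640) = 1591200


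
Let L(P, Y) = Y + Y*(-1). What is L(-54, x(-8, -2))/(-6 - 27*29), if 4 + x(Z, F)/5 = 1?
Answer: 0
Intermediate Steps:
x(Z, F) = -15 (x(Z, F) = -20 + 5*1 = -20 + 5 = -15)
L(P, Y) = 0 (L(P, Y) = Y - Y = 0)
L(-54, x(-8, -2))/(-6 - 27*29) = 0/(-6 - 27*29) = 0/(-6 - 783) = 0/(-789) = 0*(-1/789) = 0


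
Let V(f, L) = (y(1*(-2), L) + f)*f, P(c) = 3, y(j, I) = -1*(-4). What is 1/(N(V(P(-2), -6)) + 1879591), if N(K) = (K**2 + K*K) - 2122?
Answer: 1/1878351 ≈ 5.3238e-7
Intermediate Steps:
y(j, I) = 4
V(f, L) = f*(4 + f) (V(f, L) = (4 + f)*f = f*(4 + f))
N(K) = -2122 + 2*K**2 (N(K) = (K**2 + K**2) - 2122 = 2*K**2 - 2122 = -2122 + 2*K**2)
1/(N(V(P(-2), -6)) + 1879591) = 1/((-2122 + 2*(3*(4 + 3))**2) + 1879591) = 1/((-2122 + 2*(3*7)**2) + 1879591) = 1/((-2122 + 2*21**2) + 1879591) = 1/((-2122 + 2*441) + 1879591) = 1/((-2122 + 882) + 1879591) = 1/(-1240 + 1879591) = 1/1878351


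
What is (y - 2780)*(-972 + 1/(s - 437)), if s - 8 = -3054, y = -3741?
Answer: 22076695517/3483 ≈ 6.3384e+6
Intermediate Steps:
s = -3046 (s = 8 - 3054 = -3046)
(y - 2780)*(-972 + 1/(s - 437)) = (-3741 - 2780)*(-972 + 1/(-3046 - 437)) = -6521*(-972 + 1/(-3483)) = -6521*(-972 - 1/3483) = -6521*(-3385477/3483) = 22076695517/3483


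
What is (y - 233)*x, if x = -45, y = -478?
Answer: 31995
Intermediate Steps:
(y - 233)*x = (-478 - 233)*(-45) = -711*(-45) = 31995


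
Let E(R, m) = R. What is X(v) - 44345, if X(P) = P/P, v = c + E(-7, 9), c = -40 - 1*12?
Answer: -44344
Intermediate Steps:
c = -52 (c = -40 - 12 = -52)
v = -59 (v = -52 - 7 = -59)
X(P) = 1
X(v) - 44345 = 1 - 44345 = -44344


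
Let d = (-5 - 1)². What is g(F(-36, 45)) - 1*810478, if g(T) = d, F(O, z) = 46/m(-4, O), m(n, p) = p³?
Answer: -810442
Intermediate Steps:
F(O, z) = 46/O³ (F(O, z) = 46/(O³) = 46/O³)
d = 36 (d = (-6)² = 36)
g(T) = 36
g(F(-36, 45)) - 1*810478 = 36 - 1*810478 = 36 - 810478 = -810442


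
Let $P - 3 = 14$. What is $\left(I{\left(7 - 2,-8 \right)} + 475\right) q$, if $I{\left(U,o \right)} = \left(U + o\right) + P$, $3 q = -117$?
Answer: $-19071$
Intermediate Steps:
$P = 17$ ($P = 3 + 14 = 17$)
$q = -39$ ($q = \frac{1}{3} \left(-117\right) = -39$)
$I{\left(U,o \right)} = 17 + U + o$ ($I{\left(U,o \right)} = \left(U + o\right) + 17 = 17 + U + o$)
$\left(I{\left(7 - 2,-8 \right)} + 475\right) q = \left(\left(17 + \left(7 - 2\right) - 8\right) + 475\right) \left(-39\right) = \left(\left(17 + 5 - 8\right) + 475\right) \left(-39\right) = \left(14 + 475\right) \left(-39\right) = 489 \left(-39\right) = -19071$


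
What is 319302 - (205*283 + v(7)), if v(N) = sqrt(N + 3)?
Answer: 261287 - sqrt(10) ≈ 2.6128e+5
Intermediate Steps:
v(N) = sqrt(3 + N)
319302 - (205*283 + v(7)) = 319302 - (205*283 + sqrt(3 + 7)) = 319302 - (58015 + sqrt(10)) = 319302 + (-58015 - sqrt(10)) = 261287 - sqrt(10)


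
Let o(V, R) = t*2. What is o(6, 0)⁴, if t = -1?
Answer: 16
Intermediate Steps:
o(V, R) = -2 (o(V, R) = -1*2 = -2)
o(6, 0)⁴ = (-2)⁴ = 16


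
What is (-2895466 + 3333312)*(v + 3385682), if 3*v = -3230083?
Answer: 3032943041698/3 ≈ 1.0110e+12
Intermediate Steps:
v = -3230083/3 (v = (⅓)*(-3230083) = -3230083/3 ≈ -1.0767e+6)
(-2895466 + 3333312)*(v + 3385682) = (-2895466 + 3333312)*(-3230083/3 + 3385682) = 437846*(6926963/3) = 3032943041698/3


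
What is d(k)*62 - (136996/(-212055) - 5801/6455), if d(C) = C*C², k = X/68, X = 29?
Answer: 273465750994447/43039924594080 ≈ 6.3538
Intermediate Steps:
k = 29/68 ≈ 0.42647
d(C) = C³
d(k)*62 - (136996/(-212055) - 5801/6455) = (29/68)³*62 - (136996/(-212055) - 5801/6455) = (24389/314432)*62 - (136996*(-1/212055) - 5801*1/6455) = 756059/157216 - (-136996/212055 - 5801/6455) = 756059/157216 - 1*(-422888047/273763005) = 756059/157216 + 422888047/273763005 = 273465750994447/43039924594080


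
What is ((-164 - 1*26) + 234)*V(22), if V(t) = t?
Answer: 968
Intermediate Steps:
((-164 - 1*26) + 234)*V(22) = ((-164 - 1*26) + 234)*22 = ((-164 - 26) + 234)*22 = (-190 + 234)*22 = 44*22 = 968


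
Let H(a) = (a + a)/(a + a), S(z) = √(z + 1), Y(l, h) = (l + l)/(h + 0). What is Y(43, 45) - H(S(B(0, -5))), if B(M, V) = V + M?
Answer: 41/45 ≈ 0.91111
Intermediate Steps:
Y(l, h) = 2*l/h (Y(l, h) = (2*l)/h = 2*l/h)
B(M, V) = M + V
S(z) = √(1 + z)
H(a) = 1 (H(a) = (2*a)/((2*a)) = (2*a)*(1/(2*a)) = 1)
Y(43, 45) - H(S(B(0, -5))) = 2*43/45 - 1*1 = 2*43*(1/45) - 1 = 86/45 - 1 = 41/45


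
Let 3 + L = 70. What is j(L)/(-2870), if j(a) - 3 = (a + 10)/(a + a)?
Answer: -479/384580 ≈ -0.0012455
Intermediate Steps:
L = 67 (L = -3 + 70 = 67)
j(a) = 3 + (10 + a)/(2*a) (j(a) = 3 + (a + 10)/(a + a) = 3 + (10 + a)/((2*a)) = 3 + (10 + a)*(1/(2*a)) = 3 + (10 + a)/(2*a))
j(L)/(-2870) = (7/2 + 5/67)/(-2870) = (7/2 + 5*(1/67))*(-1/2870) = (7/2 + 5/67)*(-1/2870) = (479/134)*(-1/2870) = -479/384580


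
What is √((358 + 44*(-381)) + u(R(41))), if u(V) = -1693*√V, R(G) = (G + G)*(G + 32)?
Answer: √(-16406 - 1693*√5986) ≈ 383.92*I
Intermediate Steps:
R(G) = 2*G*(32 + G) (R(G) = (2*G)*(32 + G) = 2*G*(32 + G))
√((358 + 44*(-381)) + u(R(41))) = √((358 + 44*(-381)) - 1693*√82*√(32 + 41)) = √((358 - 16764) - 1693*√5986) = √(-16406 - 1693*√5986)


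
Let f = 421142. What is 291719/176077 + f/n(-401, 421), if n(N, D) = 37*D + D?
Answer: 39410170248/1408439923 ≈ 27.981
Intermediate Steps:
n(N, D) = 38*D
291719/176077 + f/n(-401, 421) = 291719/176077 + 421142/((38*421)) = 291719*(1/176077) + 421142/15998 = 291719/176077 + 421142*(1/15998) = 291719/176077 + 210571/7999 = 39410170248/1408439923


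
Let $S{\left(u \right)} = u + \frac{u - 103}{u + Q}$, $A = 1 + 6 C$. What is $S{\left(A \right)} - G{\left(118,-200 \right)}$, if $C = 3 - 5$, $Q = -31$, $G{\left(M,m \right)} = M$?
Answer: $- \frac{884}{7} \approx -126.29$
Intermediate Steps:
$C = -2$
$A = -11$ ($A = 1 + 6 \left(-2\right) = 1 - 12 = -11$)
$S{\left(u \right)} = u + \frac{-103 + u}{-31 + u}$ ($S{\left(u \right)} = u + \frac{u - 103}{u - 31} = u + \frac{-103 + u}{-31 + u}$)
$S{\left(A \right)} - G{\left(118,-200 \right)} = \frac{-103 + \left(-11\right)^{2} - -330}{-31 - 11} - 118 = \frac{-103 + 121 + 330}{-42} - 118 = \left(- \frac{1}{42}\right) 348 - 118 = - \frac{58}{7} - 118 = - \frac{884}{7}$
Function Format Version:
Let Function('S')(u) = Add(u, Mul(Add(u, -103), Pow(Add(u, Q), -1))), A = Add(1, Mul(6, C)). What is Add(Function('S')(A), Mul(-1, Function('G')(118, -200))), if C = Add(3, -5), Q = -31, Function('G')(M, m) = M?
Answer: Rational(-884, 7) ≈ -126.29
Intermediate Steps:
C = -2
A = -11 (A = Add(1, Mul(6, -2)) = Add(1, -12) = -11)
Function('S')(u) = Add(u, Mul(Pow(Add(-31, u), -1), Add(-103, u))) (Function('S')(u) = Add(u, Mul(Add(u, -103), Pow(Add(u, -31), -1))) = Add(u, Mul(Add(-103, u), Pow(Add(-31, u), -1))) = Add(u, Mul(Pow(Add(-31, u), -1), Add(-103, u))))
Add(Function('S')(A), Mul(-1, Function('G')(118, -200))) = Add(Mul(Pow(Add(-31, -11), -1), Add(-103, Pow(-11, 2), Mul(-30, -11))), Mul(-1, 118)) = Add(Mul(Pow(-42, -1), Add(-103, 121, 330)), -118) = Add(Mul(Rational(-1, 42), 348), -118) = Add(Rational(-58, 7), -118) = Rational(-884, 7)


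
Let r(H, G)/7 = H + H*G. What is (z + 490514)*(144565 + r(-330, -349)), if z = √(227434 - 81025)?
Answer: 465225550730 + 948445*√146409 ≈ 4.6559e+11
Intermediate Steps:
r(H, G) = 7*H + 7*G*H (r(H, G) = 7*(H + H*G) = 7*(H + G*H) = 7*H + 7*G*H)
z = √146409 ≈ 382.63
(z + 490514)*(144565 + r(-330, -349)) = (√146409 + 490514)*(144565 + 7*(-330)*(1 - 349)) = (490514 + √146409)*(144565 + 7*(-330)*(-348)) = (490514 + √146409)*(144565 + 803880) = (490514 + √146409)*948445 = 465225550730 + 948445*√146409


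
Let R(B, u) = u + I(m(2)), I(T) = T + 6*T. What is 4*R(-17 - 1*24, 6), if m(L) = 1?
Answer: 52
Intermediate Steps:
I(T) = 7*T
R(B, u) = 7 + u (R(B, u) = u + 7*1 = u + 7 = 7 + u)
4*R(-17 - 1*24, 6) = 4*(7 + 6) = 4*13 = 52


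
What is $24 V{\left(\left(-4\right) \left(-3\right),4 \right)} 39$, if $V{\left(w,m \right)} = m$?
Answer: $3744$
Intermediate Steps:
$24 V{\left(\left(-4\right) \left(-3\right),4 \right)} 39 = 24 \cdot 4 \cdot 39 = 96 \cdot 39 = 3744$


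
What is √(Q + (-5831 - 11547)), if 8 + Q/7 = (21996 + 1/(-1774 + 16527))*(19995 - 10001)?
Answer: 2*√83729186278733245/14753 ≈ 39227.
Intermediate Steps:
Q = 22701859110294/14753 (Q = -56 + 7*((21996 + 1/(-1774 + 16527))*(19995 - 10001)) = -56 + 7*((21996 + 1/14753)*9994) = -56 + 7*((324506989/14753)*9994) = -56 + 7*(3243122848066/14753) = -56 + 22701859936462/14753 = 22701859110294/14753 ≈ 1.5388e+9)
√(Q + (-5831 - 11547)) = √(22701859110294/14753 + (-5831 - 11547)) = √(22701859110294/14753 - 17378) = √(22701602732660/14753) = 2*√83729186278733245/14753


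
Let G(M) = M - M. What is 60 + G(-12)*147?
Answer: 60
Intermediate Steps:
G(M) = 0
60 + G(-12)*147 = 60 + 0*147 = 60 + 0 = 60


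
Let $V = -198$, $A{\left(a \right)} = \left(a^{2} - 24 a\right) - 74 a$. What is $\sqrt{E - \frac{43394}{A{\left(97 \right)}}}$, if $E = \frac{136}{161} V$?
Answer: $\frac{\sqrt{68315285906}}{15617} \approx 16.736$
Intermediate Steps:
$A{\left(a \right)} = a^{2} - 98 a$
$E = - \frac{26928}{161}$ ($E = \frac{136}{161} \left(-198\right) = - \frac{26928}{161} \approx -167.25$)
$\sqrt{E - \frac{43394}{A{\left(97 \right)}}} = \sqrt{- \frac{26928}{161} - \frac{43394}{97 \left(-98 + 97\right)}} = \sqrt{- \frac{26928}{161} - \frac{43394}{97 \left(-1\right)}} = \sqrt{- \frac{26928}{161} - \frac{43394}{-97}} = \sqrt{- \frac{26928}{161} - - \frac{43394}{97}} = \sqrt{- \frac{26928}{161} + \frac{43394}{97}} = \sqrt{\frac{4374418}{15617}} = \frac{\sqrt{68315285906}}{15617}$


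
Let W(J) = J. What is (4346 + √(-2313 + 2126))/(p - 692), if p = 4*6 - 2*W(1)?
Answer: -2173/335 - I*√187/670 ≈ -6.4866 - 0.02041*I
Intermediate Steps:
p = 22 (p = 4*6 - 2*1 = 24 - 2 = 22)
(4346 + √(-2313 + 2126))/(p - 692) = (4346 + √(-2313 + 2126))/(22 - 692) = (4346 + √(-187))/(-670) = (4346 + I*√187)*(-1/670) = -2173/335 - I*√187/670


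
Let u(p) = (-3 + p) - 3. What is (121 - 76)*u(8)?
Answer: 90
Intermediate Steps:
u(p) = -6 + p
(121 - 76)*u(8) = (121 - 76)*(-6 + 8) = 45*2 = 90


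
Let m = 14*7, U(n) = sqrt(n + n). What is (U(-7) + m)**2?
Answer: (98 + I*sqrt(14))**2 ≈ 9590.0 + 733.37*I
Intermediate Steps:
U(n) = sqrt(2)*sqrt(n) (U(n) = sqrt(2*n) = sqrt(2)*sqrt(n))
m = 98
(U(-7) + m)**2 = (sqrt(2)*sqrt(-7) + 98)**2 = (sqrt(2)*(I*sqrt(7)) + 98)**2 = (I*sqrt(14) + 98)**2 = (98 + I*sqrt(14))**2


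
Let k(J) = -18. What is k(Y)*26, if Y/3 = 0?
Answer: -468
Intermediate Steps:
Y = 0 (Y = 3*0 = 0)
k(Y)*26 = -18*26 = -468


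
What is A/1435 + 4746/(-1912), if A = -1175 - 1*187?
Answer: -4707327/1371860 ≈ -3.4313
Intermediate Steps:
A = -1362 (A = -1175 - 187 = -1362)
A/1435 + 4746/(-1912) = -1362/1435 + 4746/(-1912) = -1362*1/1435 + 4746*(-1/1912) = -1362/1435 - 2373/956 = -4707327/1371860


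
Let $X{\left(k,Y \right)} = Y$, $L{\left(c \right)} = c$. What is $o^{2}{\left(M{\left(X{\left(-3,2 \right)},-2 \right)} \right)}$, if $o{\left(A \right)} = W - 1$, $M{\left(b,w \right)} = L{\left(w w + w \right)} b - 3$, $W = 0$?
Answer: $1$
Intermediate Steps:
$M{\left(b,w \right)} = -3 + b \left(w + w^{2}\right)$ ($M{\left(b,w \right)} = \left(w w + w\right) b - 3 = \left(w^{2} + w\right) b - 3 = \left(w + w^{2}\right) b - 3 = b \left(w + w^{2}\right) - 3 = -3 + b \left(w + w^{2}\right)$)
$o{\left(A \right)} = -1$ ($o{\left(A \right)} = 0 - 1 = -1$)
$o^{2}{\left(M{\left(X{\left(-3,2 \right)},-2 \right)} \right)} = \left(-1\right)^{2} = 1$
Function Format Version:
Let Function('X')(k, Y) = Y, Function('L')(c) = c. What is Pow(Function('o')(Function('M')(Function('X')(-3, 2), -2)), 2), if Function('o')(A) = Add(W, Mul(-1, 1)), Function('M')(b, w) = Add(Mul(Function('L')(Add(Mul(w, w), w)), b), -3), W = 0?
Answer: 1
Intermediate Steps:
Function('M')(b, w) = Add(-3, Mul(b, Add(w, Pow(w, 2)))) (Function('M')(b, w) = Add(Mul(Add(Mul(w, w), w), b), -3) = Add(Mul(Add(Pow(w, 2), w), b), -3) = Add(Mul(Add(w, Pow(w, 2)), b), -3) = Add(Mul(b, Add(w, Pow(w, 2))), -3) = Add(-3, Mul(b, Add(w, Pow(w, 2)))))
Function('o')(A) = -1 (Function('o')(A) = Add(0, Mul(-1, 1)) = Add(0, -1) = -1)
Pow(Function('o')(Function('M')(Function('X')(-3, 2), -2)), 2) = Pow(-1, 2) = 1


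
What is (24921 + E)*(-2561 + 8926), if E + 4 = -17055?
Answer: 50041630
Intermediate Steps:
E = -17059 (E = -4 - 17055 = -17059)
(24921 + E)*(-2561 + 8926) = (24921 - 17059)*(-2561 + 8926) = 7862*6365 = 50041630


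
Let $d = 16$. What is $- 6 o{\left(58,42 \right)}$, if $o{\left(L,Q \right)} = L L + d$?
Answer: $-20280$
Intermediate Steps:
$o{\left(L,Q \right)} = 16 + L^{2}$ ($o{\left(L,Q \right)} = L L + 16 = L^{2} + 16 = 16 + L^{2}$)
$- 6 o{\left(58,42 \right)} = - 6 \left(16 + 58^{2}\right) = - 6 \left(16 + 3364\right) = \left(-6\right) 3380 = -20280$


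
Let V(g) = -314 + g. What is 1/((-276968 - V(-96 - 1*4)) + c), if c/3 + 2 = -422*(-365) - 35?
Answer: 1/185425 ≈ 5.3930e-6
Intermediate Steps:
c = 461979 (c = -6 + 3*(-422*(-365) - 35) = -6 + 3*(154030 - 35) = -6 + 3*153995 = -6 + 461985 = 461979)
1/((-276968 - V(-96 - 1*4)) + c) = 1/((-276968 - (-314 + (-96 - 1*4))) + 461979) = 1/((-276968 - (-314 + (-96 - 4))) + 461979) = 1/((-276968 - (-314 - 100)) + 461979) = 1/((-276968 - 1*(-414)) + 461979) = 1/((-276968 + 414) + 461979) = 1/(-276554 + 461979) = 1/185425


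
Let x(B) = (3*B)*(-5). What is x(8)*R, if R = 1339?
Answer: -160680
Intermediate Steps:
x(B) = -15*B
x(8)*R = -15*8*1339 = -120*1339 = -160680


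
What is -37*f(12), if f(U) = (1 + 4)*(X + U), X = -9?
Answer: -555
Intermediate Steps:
f(U) = -45 + 5*U (f(U) = (1 + 4)*(-9 + U) = 5*(-9 + U) = -45 + 5*U)
-37*f(12) = -37*(-45 + 5*12) = -37*(-45 + 60) = -37*15 = -555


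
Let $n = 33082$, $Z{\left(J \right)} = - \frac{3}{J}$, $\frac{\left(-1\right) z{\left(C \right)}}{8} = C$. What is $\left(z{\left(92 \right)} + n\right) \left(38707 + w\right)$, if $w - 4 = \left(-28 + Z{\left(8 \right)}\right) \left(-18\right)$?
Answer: $\frac{2537333451}{2} \approx 1.2687 \cdot 10^{9}$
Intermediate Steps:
$z{\left(C \right)} = - 8 C$
$w = \frac{2059}{4}$ ($w = 4 + \left(-28 - \frac{3}{8}\right) \left(-18\right) = 4 - - \frac{2043}{4} = 4 + \frac{2043}{4} = \frac{2059}{4} \approx 514.75$)
$\left(z{\left(92 \right)} + n\right) \left(38707 + w\right) = \left(\left(-8\right) 92 + 33082\right) \left(38707 + \frac{2059}{4}\right) = \left(-736 + 33082\right) \frac{156887}{4} = 32346 \cdot \frac{156887}{4} = \frac{2537333451}{2}$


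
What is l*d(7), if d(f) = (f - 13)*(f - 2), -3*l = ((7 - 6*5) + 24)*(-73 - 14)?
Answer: -870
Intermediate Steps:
l = 29 (l = -((7 - 6*5) + 24)*(-73 - 14)/3 = -((7 - 30) + 24)*(-87)/3 = -(-23 + 24)*(-87)/3 = -(-87)/3 = -⅓*(-87) = 29)
d(f) = (-13 + f)*(-2 + f)
l*d(7) = 29*(26 + 7² - 15*7) = 29*(26 + 49 - 105) = 29*(-30) = -870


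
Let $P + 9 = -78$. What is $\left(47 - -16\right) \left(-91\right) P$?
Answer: $498771$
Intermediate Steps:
$P = -87$ ($P = -9 - 78 = -87$)
$\left(47 - -16\right) \left(-91\right) P = \left(47 - -16\right) \left(-91\right) \left(-87\right) = \left(47 + 16\right) \left(-91\right) \left(-87\right) = 63 \left(-91\right) \left(-87\right) = \left(-5733\right) \left(-87\right) = 498771$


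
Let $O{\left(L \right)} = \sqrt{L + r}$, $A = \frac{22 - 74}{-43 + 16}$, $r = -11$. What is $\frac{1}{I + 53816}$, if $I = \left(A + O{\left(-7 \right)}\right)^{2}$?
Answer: $\frac{14296217067}{769160984129234} - \frac{1535274 i \sqrt{2}}{384580492064617} \approx 1.8587 \cdot 10^{-5} - 5.6456 \cdot 10^{-9} i$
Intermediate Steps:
$A = \frac{52}{27}$ ($A = - \frac{52}{-27} = \left(-52\right) \left(- \frac{1}{27}\right) = \frac{52}{27} \approx 1.9259$)
$O{\left(L \right)} = \sqrt{-11 + L}$ ($O{\left(L \right)} = \sqrt{L - 11} = \sqrt{-11 + L}$)
$I = \left(\frac{52}{27} + 3 i \sqrt{2}\right)^{2}$ ($I = \left(\frac{52}{27} + \sqrt{-11 - 7}\right)^{2} = \left(\frac{52}{27} + \sqrt{-18}\right)^{2} = \left(\frac{52}{27} + 3 i \sqrt{2}\right)^{2} \approx -14.291 + 16.342 i$)
$\frac{1}{I + 53816} = \frac{1}{\left(- \frac{10418}{729} + \frac{104 i \sqrt{2}}{9}\right) + 53816} = \frac{1}{\frac{39221446}{729} + \frac{104 i \sqrt{2}}{9}}$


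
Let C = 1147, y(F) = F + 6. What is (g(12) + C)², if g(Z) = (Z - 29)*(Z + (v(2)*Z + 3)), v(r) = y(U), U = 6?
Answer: 2421136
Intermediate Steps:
y(F) = 6 + F
v(r) = 12 (v(r) = 6 + 6 = 12)
g(Z) = (-29 + Z)*(3 + 13*Z) (g(Z) = (Z - 29)*(Z + (12*Z + 3)) = (-29 + Z)*(Z + (3 + 12*Z)) = (-29 + Z)*(3 + 13*Z))
(g(12) + C)² = ((-87 - 374*12 + 13*12²) + 1147)² = ((-87 - 4488 + 13*144) + 1147)² = ((-87 - 4488 + 1872) + 1147)² = (-2703 + 1147)² = (-1556)² = 2421136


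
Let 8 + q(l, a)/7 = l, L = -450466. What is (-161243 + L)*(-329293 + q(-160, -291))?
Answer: 202150861521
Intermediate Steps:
q(l, a) = -56 + 7*l
(-161243 + L)*(-329293 + q(-160, -291)) = (-161243 - 450466)*(-329293 + (-56 + 7*(-160))) = -611709*(-329293 + (-56 - 1120)) = -611709*(-329293 - 1176) = -611709*(-330469) = 202150861521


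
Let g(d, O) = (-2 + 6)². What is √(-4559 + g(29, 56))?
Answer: I*√4543 ≈ 67.402*I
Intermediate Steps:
g(d, O) = 16 (g(d, O) = 4² = 16)
√(-4559 + g(29, 56)) = √(-4559 + 16) = √(-4543) = I*√4543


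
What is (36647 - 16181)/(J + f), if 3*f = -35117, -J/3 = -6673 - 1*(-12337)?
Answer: -61398/86093 ≈ -0.71316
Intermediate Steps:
J = -16992 (J = -3*(-6673 - 1*(-12337)) = -3*(-6673 + 12337) = -3*5664 = -16992)
f = -35117/3 (f = (⅓)*(-35117) = -35117/3 ≈ -11706.)
(36647 - 16181)/(J + f) = (36647 - 16181)/(-16992 - 35117/3) = 20466/(-86093/3) = 20466*(-3/86093) = -61398/86093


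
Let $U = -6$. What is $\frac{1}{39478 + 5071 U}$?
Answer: $\frac{1}{9052} \approx 0.00011047$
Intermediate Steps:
$\frac{1}{39478 + 5071 U} = \frac{1}{39478 + 5071 \left(-6\right)} = \frac{1}{39478 - 30426} = \frac{1}{9052}$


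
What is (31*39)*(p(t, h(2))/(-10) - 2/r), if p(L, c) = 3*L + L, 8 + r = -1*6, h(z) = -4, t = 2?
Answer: -27807/35 ≈ -794.49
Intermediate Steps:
r = -14 (r = -8 - 1*6 = -8 - 6 = -14)
p(L, c) = 4*L
(31*39)*(p(t, h(2))/(-10) - 2/r) = (31*39)*((4*2)/(-10) - 2/(-14)) = 1209*(8*(-⅒) - 2*(-1/14)) = 1209*(-⅘ + ⅐) = 1209*(-23/35) = -27807/35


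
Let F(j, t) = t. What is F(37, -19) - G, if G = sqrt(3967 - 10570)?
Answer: -19 - I*sqrt(6603) ≈ -19.0 - 81.259*I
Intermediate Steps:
G = I*sqrt(6603) (G = sqrt(-6603) = I*sqrt(6603) ≈ 81.259*I)
F(37, -19) - G = -19 - I*sqrt(6603)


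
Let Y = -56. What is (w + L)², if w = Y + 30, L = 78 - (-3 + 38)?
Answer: 289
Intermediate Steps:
L = 43 (L = 78 - 1*35 = 78 - 35 = 43)
w = -26 (w = -56 + 30 = -26)
(w + L)² = (-26 + 43)² = 17² = 289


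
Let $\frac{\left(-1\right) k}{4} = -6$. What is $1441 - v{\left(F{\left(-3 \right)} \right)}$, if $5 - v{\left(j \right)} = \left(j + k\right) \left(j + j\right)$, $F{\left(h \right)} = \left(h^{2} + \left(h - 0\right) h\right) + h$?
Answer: $2606$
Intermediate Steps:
$k = 24$ ($k = \left(-4\right) \left(-6\right) = 24$)
$F{\left(h \right)} = h + 2 h^{2}$ ($F{\left(h \right)} = \left(h^{2} + \left(h + 0\right) h\right) + h = \left(h^{2} + h h\right) + h = \left(h^{2} + h^{2}\right) + h = 2 h^{2} + h = h + 2 h^{2}$)
$v{\left(j \right)} = 5 - 2 j \left(24 + j\right)$ ($v{\left(j \right)} = 5 - \left(j + 24\right) \left(j + j\right) = 5 - \left(24 + j\right) 2 j = 5 - 2 j \left(24 + j\right)$)
$1441 - v{\left(F{\left(-3 \right)} \right)} = 1441 - \left(5 - 48 \left(- 3 \left(1 + 2 \left(-3\right)\right)\right) - 2 \left(- 3 \left(1 + 2 \left(-3\right)\right)\right)^{2}\right) = 1441 - \left(5 - 48 \left(- 3 \left(1 - 6\right)\right) - 2 \left(- 3 \left(1 - 6\right)\right)^{2}\right) = 1441 - \left(5 - 48 \left(\left(-3\right) \left(-5\right)\right) - 2 \left(\left(-3\right) \left(-5\right)\right)^{2}\right) = 1441 - \left(5 - 720 - 2 \cdot 15^{2}\right) = 1441 - \left(5 - 720 - 450\right) = 1441 - -1165 = 1441 + 1165 = 2606$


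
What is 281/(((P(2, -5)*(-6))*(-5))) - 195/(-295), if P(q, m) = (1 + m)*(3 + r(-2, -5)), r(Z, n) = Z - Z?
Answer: -2539/21240 ≈ -0.11954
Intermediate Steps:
r(Z, n) = 0
P(q, m) = 3 + 3*m (P(q, m) = (1 + m)*(3 + 0) = (1 + m)*3 = 3 + 3*m)
281/(((P(2, -5)*(-6))*(-5))) - 195/(-295) = 281/((((3 + 3*(-5))*(-6))*(-5))) - 195/(-295) = 281/((((3 - 15)*(-6))*(-5))) - 195*(-1/295) = 281/((-12*(-6)*(-5))) + 39/59 = 281/((72*(-5))) + 39/59 = 281/(-360) + 39/59 = 281*(-1/360) + 39/59 = -281/360 + 39/59 = -2539/21240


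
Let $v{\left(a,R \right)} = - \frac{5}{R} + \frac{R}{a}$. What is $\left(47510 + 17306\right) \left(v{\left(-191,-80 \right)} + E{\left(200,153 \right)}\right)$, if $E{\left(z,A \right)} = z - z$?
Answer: $\frac{5959021}{191} \approx 31199.0$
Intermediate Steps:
$E{\left(z,A \right)} = 0$
$\left(47510 + 17306\right) \left(v{\left(-191,-80 \right)} + E{\left(200,153 \right)}\right) = \left(47510 + 17306\right) \left(\left(- \frac{5}{-80} - \frac{80}{-191}\right) + 0\right) = 64816 \left(\left(\left(-5\right) \left(- \frac{1}{80}\right) - - \frac{80}{191}\right) + 0\right) = 64816 \left(\left(\frac{1}{16} + \frac{80}{191}\right) + 0\right) = 64816 \left(\frac{1471}{3056} + 0\right) = 64816 \cdot \frac{1471}{3056} = \frac{5959021}{191}$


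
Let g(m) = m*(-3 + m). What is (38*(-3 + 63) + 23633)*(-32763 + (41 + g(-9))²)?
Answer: -273693106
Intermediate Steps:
(38*(-3 + 63) + 23633)*(-32763 + (41 + g(-9))²) = (38*(-3 + 63) + 23633)*(-32763 + (41 - 9*(-3 - 9))²) = (38*60 + 23633)*(-32763 + (41 - 9*(-12))²) = (2280 + 23633)*(-32763 + (41 + 108)²) = 25913*(-32763 + 149²) = 25913*(-32763 + 22201) = 25913*(-10562) = -273693106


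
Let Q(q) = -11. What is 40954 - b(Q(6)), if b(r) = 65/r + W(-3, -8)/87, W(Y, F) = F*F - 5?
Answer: 39197984/957 ≈ 40959.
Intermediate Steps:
W(Y, F) = -5 + F² (W(Y, F) = F² - 5 = -5 + F²)
b(r) = 59/87 + 65/r (b(r) = 65/r + (-5 + (-8)²)/87 = 65/r + (-5 + 64)*(1/87) = 65/r + 59*(1/87) = 65/r + 59/87 = 59/87 + 65/r)
40954 - b(Q(6)) = 40954 - (59/87 + 65/(-11)) = 40954 - (59/87 + 65*(-1/11)) = 40954 - (59/87 - 65/11) = 40954 - 1*(-5006/957) = 40954 + 5006/957 = 39197984/957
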